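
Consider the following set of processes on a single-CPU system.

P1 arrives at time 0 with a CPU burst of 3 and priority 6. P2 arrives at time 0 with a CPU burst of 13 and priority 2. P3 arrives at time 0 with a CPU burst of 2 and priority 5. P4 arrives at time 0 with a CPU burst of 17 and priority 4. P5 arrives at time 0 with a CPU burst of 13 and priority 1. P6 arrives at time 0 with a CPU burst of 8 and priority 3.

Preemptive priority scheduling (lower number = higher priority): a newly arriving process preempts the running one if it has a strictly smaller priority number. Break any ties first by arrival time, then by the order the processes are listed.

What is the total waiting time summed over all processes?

177

Schedule: | P5 0-13 | P2 13-26 | P6 26-34 | P4 34-51 | P3 51-53 | P1 53-56 |
Completion: P1=56  P2=26  P3=53  P4=51  P5=13  P6=34
Turnaround (C−A): P1=56  P2=26  P3=53  P4=51  P5=13  P6=34
Waiting = turnaround − burst: P1=53, P2=13, P3=51, P4=34, P5=0, P6=26
Total waiting = 53 + 13 + 51 + 34 + 0 + 26 = 177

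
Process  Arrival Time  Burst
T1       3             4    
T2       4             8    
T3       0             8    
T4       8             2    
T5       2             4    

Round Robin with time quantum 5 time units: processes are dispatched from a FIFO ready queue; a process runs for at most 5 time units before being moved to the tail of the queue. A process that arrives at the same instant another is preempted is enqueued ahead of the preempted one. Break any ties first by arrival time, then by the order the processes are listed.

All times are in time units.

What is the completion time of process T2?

Schedule: | T3 0-5 | T5 5-9 | T1 9-13 | T2 13-18 | T3 18-21 | T4 21-23 | T2 23-26 |
Completion: T1=13  T2=26  T3=21  T4=23  T5=9

26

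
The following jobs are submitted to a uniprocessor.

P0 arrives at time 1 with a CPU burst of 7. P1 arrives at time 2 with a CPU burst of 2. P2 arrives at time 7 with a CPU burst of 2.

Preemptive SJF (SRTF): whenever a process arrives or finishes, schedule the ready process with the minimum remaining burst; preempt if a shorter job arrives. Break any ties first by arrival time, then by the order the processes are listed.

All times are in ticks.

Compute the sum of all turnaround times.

Schedule: | idle 0-1 | P0 1-2 | P1 2-4 | P0 4-7 | P2 7-9 | P0 9-12 |
Completion: P0=12  P1=4  P2=9
Turnaround = completion − arrival: P0=11, P1=2, P2=2
Total turnaround = 11 + 2 + 2 = 15

15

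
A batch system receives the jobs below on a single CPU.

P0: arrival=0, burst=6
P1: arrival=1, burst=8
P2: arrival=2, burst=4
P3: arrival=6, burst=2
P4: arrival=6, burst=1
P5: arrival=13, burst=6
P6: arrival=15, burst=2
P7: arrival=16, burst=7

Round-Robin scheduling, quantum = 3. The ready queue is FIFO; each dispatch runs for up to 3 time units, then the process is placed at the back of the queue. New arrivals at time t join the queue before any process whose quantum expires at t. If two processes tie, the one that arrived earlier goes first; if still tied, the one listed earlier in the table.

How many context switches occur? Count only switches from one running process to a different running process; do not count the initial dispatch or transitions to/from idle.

Gantt: | P0 0-3 | P1 3-6 | P2 6-9 | P0 9-12 | P3 12-14 | P4 14-15 | P1 15-18 | P2 18-19 | P5 19-22 | P6 22-24 | P7 24-27 | P1 27-29 | P5 29-32 | P7 32-36 |
Completion: P0=12  P1=29  P2=19  P3=14  P4=15  P5=32  P6=24  P7=36

13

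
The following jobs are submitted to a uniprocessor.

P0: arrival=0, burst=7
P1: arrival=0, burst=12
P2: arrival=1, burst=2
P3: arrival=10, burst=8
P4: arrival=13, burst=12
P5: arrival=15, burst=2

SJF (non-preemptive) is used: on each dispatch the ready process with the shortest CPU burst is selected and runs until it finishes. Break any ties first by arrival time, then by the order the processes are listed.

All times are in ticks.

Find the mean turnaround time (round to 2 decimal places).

15.83

Gantt: | P0 0-7 | P2 7-9 | P1 9-21 | P5 21-23 | P3 23-31 | P4 31-43 |
Completion: P0=7  P1=21  P2=9  P3=31  P4=43  P5=23
Turnaround (C−A): P0=7  P1=21  P2=8  P3=21  P4=30  P5=8
Turnaround times: P0=7, P1=21, P2=8, P3=21, P4=30, P5=8
Average turnaround = (7+21+8+21+30+8) / 6 = 95/6 = 15.83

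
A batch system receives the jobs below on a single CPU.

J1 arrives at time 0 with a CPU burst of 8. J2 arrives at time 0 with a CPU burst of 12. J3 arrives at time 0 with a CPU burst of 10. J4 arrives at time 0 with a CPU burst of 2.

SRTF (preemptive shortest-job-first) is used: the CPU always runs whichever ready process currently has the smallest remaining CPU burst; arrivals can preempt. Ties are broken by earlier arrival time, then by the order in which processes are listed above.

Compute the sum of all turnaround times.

64

Timeline: | J4 0-2 | J1 2-10 | J3 10-20 | J2 20-32 |
Completion: J1=10  J2=32  J3=20  J4=2
Turnaround (C−A): J1=10  J2=32  J3=20  J4=2
Turnaround = completion − arrival: J1=10, J2=32, J3=20, J4=2
Total turnaround = 10 + 32 + 20 + 2 = 64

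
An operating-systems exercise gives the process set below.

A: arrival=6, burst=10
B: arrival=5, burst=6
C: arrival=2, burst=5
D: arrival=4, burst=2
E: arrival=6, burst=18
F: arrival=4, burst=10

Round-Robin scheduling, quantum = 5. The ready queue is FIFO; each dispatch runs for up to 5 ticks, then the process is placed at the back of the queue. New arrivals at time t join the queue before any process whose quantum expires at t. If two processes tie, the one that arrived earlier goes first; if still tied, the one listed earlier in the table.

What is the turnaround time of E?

Schedule: | idle 0-2 | C 2-7 | D 7-9 | F 9-14 | B 14-19 | A 19-24 | E 24-29 | F 29-34 | B 34-35 | A 35-40 | E 40-53 |
Completion: A=40  B=35  C=7  D=9  E=53  F=34
Turnaround (C−A): A=34  B=30  C=5  D=5  E=47  F=30
Turnaround(E) = completion − arrival = 53 − 6 = 47

47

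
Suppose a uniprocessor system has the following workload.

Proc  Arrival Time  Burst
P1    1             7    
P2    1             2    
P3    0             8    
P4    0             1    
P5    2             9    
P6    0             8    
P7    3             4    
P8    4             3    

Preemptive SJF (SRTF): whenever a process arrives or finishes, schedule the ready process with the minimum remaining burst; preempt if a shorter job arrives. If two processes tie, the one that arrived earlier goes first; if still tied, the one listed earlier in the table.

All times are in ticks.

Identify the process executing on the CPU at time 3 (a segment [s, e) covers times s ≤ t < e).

Gantt: | P4 0-1 | P2 1-3 | P7 3-7 | P8 7-10 | P1 10-17 | P3 17-25 | P6 25-33 | P5 33-42 |
Completion: P1=17  P2=3  P3=25  P4=1  P5=42  P6=33  P7=7  P8=10
Turnaround (C−A): P1=16  P2=2  P3=25  P4=1  P5=40  P6=33  P7=4  P8=6

P7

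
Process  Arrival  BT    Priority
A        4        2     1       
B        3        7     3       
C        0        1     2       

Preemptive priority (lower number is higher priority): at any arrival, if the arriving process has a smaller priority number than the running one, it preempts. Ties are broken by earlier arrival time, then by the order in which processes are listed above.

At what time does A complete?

Schedule: | C 0-1 | idle 1-3 | B 3-4 | A 4-6 | B 6-12 |
Completion: A=6  B=12  C=1

6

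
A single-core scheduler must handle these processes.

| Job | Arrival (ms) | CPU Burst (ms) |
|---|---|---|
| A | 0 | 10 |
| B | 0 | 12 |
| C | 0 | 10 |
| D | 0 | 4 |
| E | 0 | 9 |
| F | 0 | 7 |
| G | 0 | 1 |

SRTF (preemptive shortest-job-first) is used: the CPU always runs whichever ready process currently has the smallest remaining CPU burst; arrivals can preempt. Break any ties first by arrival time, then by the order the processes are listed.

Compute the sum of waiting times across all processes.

111

Gantt: | G 0-1 | D 1-5 | F 5-12 | E 12-21 | A 21-31 | C 31-41 | B 41-53 |
Completion: A=31  B=53  C=41  D=5  E=21  F=12  G=1
Waiting = turnaround − burst: A=21, B=41, C=31, D=1, E=12, F=5, G=0
Total waiting = 21 + 41 + 31 + 1 + 12 + 5 + 0 = 111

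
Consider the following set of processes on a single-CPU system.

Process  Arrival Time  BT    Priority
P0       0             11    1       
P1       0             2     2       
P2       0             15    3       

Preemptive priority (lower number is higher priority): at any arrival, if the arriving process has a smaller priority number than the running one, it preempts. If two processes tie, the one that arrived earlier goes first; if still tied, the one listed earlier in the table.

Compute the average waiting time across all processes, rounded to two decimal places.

Timeline: | P0 0-11 | P1 11-13 | P2 13-28 |
Completion: P0=11  P1=13  P2=28
Turnaround (C−A): P0=11  P1=13  P2=28
Waiting times: P0=0, P1=11, P2=13
Average waiting = (0+11+13) / 3 = 24/3 = 8.00

8.00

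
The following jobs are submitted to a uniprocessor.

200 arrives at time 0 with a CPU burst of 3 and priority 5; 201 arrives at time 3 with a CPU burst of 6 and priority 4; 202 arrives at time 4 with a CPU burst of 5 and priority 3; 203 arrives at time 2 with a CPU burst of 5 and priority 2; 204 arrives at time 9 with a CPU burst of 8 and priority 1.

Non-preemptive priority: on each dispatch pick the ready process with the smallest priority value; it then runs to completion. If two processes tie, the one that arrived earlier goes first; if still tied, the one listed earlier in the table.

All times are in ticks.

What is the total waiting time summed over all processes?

Timeline: | 200 0-3 | 203 3-8 | 202 8-13 | 204 13-21 | 201 21-27 |
Completion: 200=3  201=27  202=13  203=8  204=21
Turnaround (C−A): 200=3  201=24  202=9  203=6  204=12
Waiting = turnaround − burst: 200=0, 201=18, 202=4, 203=1, 204=4
Total waiting = 0 + 18 + 4 + 1 + 4 = 27

27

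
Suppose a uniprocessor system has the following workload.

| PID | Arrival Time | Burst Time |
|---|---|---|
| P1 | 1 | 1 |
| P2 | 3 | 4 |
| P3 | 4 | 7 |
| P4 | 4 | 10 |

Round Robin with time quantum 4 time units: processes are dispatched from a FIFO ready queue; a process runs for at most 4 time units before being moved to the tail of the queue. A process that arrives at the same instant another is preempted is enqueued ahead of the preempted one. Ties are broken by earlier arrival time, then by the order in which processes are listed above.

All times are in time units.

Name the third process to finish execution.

P3

Gantt: | idle 0-1 | P1 1-2 | idle 2-3 | P2 3-7 | P3 7-11 | P4 11-15 | P3 15-18 | P4 18-24 |
Completion: P1=2  P2=7  P3=18  P4=24
Turnaround (C−A): P1=1  P2=4  P3=14  P4=20
Finish order: P1 → P2 → P3 → P4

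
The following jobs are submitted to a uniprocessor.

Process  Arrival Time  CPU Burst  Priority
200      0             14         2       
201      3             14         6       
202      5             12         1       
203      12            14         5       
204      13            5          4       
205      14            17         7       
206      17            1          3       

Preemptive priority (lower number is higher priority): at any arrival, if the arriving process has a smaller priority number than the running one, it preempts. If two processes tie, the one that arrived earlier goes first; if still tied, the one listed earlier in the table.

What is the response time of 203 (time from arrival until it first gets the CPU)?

Schedule: | 200 0-5 | 202 5-17 | 200 17-26 | 206 26-27 | 204 27-32 | 203 32-46 | 201 46-60 | 205 60-77 |
Completion: 200=26  201=60  202=17  203=46  204=32  205=77  206=27
Response(203) = first start − arrival = 32 − 12 = 20

20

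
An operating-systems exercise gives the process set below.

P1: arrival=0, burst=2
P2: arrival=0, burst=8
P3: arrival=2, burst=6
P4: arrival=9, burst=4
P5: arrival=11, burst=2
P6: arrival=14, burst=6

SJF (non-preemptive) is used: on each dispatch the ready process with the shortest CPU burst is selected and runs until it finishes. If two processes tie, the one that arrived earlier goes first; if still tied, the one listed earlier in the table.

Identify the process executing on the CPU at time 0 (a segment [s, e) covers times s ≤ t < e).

P1

Gantt: | P1 0-2 | P3 2-8 | P2 8-16 | P5 16-18 | P4 18-22 | P6 22-28 |
Completion: P1=2  P2=16  P3=8  P4=22  P5=18  P6=28
Turnaround (C−A): P1=2  P2=16  P3=6  P4=13  P5=7  P6=14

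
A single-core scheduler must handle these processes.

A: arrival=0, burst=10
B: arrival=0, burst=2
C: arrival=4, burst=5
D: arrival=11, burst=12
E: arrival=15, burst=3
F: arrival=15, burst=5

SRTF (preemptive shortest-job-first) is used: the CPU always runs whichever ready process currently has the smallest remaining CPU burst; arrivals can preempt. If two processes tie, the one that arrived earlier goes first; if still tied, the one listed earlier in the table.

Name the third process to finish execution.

Gantt: | B 0-2 | A 2-4 | C 4-9 | A 9-17 | E 17-20 | F 20-25 | D 25-37 |
Completion: A=17  B=2  C=9  D=37  E=20  F=25
Finish order: B → C → A → E → F → D

A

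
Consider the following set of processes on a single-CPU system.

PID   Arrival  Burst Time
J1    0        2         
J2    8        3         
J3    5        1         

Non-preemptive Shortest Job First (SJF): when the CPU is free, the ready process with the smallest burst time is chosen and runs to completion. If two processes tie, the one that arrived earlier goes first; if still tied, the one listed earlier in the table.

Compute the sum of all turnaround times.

6

Gantt: | J1 0-2 | idle 2-5 | J3 5-6 | idle 6-8 | J2 8-11 |
Completion: J1=2  J2=11  J3=6
Turnaround (C−A): J1=2  J2=3  J3=1
Turnaround = completion − arrival: J1=2, J2=3, J3=1
Total turnaround = 2 + 3 + 1 = 6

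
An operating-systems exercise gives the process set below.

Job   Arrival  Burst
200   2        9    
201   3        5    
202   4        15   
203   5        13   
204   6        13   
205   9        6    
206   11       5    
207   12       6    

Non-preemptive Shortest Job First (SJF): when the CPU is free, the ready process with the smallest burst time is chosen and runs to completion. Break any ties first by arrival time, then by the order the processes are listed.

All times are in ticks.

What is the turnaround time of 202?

Timeline: | idle 0-2 | 200 2-11 | 201 11-16 | 206 16-21 | 205 21-27 | 207 27-33 | 203 33-46 | 204 46-59 | 202 59-74 |
Completion: 200=11  201=16  202=74  203=46  204=59  205=27  206=21  207=33
Turnaround (C−A): 200=9  201=13  202=70  203=41  204=53  205=18  206=10  207=21
Turnaround(202) = completion − arrival = 74 − 4 = 70

70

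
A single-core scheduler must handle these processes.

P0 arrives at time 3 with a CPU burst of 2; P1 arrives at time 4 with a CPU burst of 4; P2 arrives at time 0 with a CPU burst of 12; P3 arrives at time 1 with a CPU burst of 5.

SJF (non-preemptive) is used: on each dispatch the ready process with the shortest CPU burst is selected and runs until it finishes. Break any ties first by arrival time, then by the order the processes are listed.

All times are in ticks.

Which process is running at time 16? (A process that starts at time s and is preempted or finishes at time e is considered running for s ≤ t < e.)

Schedule: | P2 0-12 | P0 12-14 | P1 14-18 | P3 18-23 |
Completion: P0=14  P1=18  P2=12  P3=23
Turnaround (C−A): P0=11  P1=14  P2=12  P3=22

P1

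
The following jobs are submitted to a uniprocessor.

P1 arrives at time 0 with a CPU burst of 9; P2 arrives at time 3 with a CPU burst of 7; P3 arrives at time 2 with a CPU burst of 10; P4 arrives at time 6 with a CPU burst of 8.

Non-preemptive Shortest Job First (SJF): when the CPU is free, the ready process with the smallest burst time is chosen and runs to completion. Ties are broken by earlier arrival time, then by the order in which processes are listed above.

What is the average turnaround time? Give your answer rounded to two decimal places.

18.00

Schedule: | P1 0-9 | P2 9-16 | P4 16-24 | P3 24-34 |
Completion: P1=9  P2=16  P3=34  P4=24
Turnaround times: P1=9, P2=13, P3=32, P4=18
Average turnaround = (9+13+32+18) / 4 = 72/4 = 18.00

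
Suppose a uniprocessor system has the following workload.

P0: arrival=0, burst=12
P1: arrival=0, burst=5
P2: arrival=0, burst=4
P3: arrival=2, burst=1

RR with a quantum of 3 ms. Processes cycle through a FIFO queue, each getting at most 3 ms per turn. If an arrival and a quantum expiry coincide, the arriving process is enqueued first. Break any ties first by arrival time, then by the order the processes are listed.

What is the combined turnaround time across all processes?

Schedule: | P0 0-3 | P1 3-6 | P2 6-9 | P3 9-10 | P0 10-13 | P1 13-15 | P2 15-16 | P0 16-22 |
Completion: P0=22  P1=15  P2=16  P3=10
Turnaround (C−A): P0=22  P1=15  P2=16  P3=8
Turnaround = completion − arrival: P0=22, P1=15, P2=16, P3=8
Total turnaround = 22 + 15 + 16 + 8 = 61

61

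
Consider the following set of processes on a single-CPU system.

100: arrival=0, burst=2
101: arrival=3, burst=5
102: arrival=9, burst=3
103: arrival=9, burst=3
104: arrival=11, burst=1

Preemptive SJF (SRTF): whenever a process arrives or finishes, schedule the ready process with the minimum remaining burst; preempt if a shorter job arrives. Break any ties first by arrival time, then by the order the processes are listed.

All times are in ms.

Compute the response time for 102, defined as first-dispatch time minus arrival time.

0

Schedule: | 100 0-2 | idle 2-3 | 101 3-8 | idle 8-9 | 102 9-12 | 104 12-13 | 103 13-16 |
Completion: 100=2  101=8  102=12  103=16  104=13
Response(102) = first start − arrival = 9 − 9 = 0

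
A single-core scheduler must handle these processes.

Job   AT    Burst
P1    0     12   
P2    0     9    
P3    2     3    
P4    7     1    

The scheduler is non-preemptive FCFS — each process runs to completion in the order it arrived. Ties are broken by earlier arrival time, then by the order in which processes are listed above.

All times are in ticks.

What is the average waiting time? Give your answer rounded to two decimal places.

12.00

Gantt: | P1 0-12 | P2 12-21 | P3 21-24 | P4 24-25 |
Completion: P1=12  P2=21  P3=24  P4=25
Turnaround (C−A): P1=12  P2=21  P3=22  P4=18
Waiting times: P1=0, P2=12, P3=19, P4=17
Average waiting = (0+12+19+17) / 4 = 48/4 = 12.00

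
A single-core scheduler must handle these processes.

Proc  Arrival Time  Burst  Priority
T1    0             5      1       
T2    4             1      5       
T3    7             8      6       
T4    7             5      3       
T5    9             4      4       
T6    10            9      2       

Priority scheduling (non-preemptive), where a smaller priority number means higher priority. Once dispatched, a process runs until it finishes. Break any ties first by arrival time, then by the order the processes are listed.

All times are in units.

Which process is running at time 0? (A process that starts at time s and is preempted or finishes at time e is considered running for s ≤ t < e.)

T1

Timeline: | T1 0-5 | T2 5-6 | idle 6-7 | T4 7-12 | T6 12-21 | T5 21-25 | T3 25-33 |
Completion: T1=5  T2=6  T3=33  T4=12  T5=25  T6=21
Turnaround (C−A): T1=5  T2=2  T3=26  T4=5  T5=16  T6=11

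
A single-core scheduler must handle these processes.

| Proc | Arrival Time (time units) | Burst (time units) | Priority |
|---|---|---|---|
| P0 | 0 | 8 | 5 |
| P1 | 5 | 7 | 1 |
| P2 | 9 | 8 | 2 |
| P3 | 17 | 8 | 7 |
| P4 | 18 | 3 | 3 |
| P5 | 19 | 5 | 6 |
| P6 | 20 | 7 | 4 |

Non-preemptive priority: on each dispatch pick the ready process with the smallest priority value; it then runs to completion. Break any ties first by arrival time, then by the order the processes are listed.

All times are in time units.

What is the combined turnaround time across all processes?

101

Gantt: | P0 0-8 | P1 8-15 | P2 15-23 | P4 23-26 | P6 26-33 | P5 33-38 | P3 38-46 |
Completion: P0=8  P1=15  P2=23  P3=46  P4=26  P5=38  P6=33
Turnaround = completion − arrival: P0=8, P1=10, P2=14, P3=29, P4=8, P5=19, P6=13
Total turnaround = 8 + 10 + 14 + 29 + 8 + 19 + 13 = 101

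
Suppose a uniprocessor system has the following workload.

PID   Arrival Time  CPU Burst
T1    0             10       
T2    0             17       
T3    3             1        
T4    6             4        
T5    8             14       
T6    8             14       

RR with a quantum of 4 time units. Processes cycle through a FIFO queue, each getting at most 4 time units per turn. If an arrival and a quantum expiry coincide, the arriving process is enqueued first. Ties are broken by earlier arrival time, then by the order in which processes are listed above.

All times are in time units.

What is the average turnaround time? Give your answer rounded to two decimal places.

Timeline: | T1 0-4 | T2 4-8 | T3 8-9 | T1 9-13 | T4 13-17 | T5 17-21 | T6 21-25 | T2 25-29 | T1 29-31 | T5 31-35 | T6 35-39 | T2 39-43 | T5 43-47 | T6 47-51 | T2 51-55 | T5 55-57 | T6 57-59 | T2 59-60 |
Completion: T1=31  T2=60  T3=9  T4=17  T5=57  T6=59
Turnaround (C−A): T1=31  T2=60  T3=6  T4=11  T5=49  T6=51
Turnaround times: T1=31, T2=60, T3=6, T4=11, T5=49, T6=51
Average turnaround = (31+60+6+11+49+51) / 6 = 208/6 = 34.67

34.67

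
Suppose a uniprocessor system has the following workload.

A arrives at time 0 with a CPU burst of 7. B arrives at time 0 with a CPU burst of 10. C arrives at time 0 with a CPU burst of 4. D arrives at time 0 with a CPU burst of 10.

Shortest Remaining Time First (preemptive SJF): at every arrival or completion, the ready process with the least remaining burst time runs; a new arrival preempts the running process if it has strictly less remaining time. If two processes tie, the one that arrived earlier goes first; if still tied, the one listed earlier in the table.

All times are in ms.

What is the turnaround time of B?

21

Schedule: | C 0-4 | A 4-11 | B 11-21 | D 21-31 |
Completion: A=11  B=21  C=4  D=31
Turnaround(B) = completion − arrival = 21 − 0 = 21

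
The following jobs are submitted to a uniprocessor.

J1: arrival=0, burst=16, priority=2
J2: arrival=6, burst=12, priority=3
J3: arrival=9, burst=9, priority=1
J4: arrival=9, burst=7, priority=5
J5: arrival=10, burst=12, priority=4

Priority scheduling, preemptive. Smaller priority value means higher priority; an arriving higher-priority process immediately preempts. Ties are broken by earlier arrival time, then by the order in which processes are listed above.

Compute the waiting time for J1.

9

Timeline: | J1 0-9 | J3 9-18 | J1 18-25 | J2 25-37 | J5 37-49 | J4 49-56 |
Completion: J1=25  J2=37  J3=18  J4=56  J5=49
Turnaround (C−A): J1=25  J2=31  J3=9  J4=47  J5=39
Waiting(J1) = turnaround − burst = 25 − 16 = 9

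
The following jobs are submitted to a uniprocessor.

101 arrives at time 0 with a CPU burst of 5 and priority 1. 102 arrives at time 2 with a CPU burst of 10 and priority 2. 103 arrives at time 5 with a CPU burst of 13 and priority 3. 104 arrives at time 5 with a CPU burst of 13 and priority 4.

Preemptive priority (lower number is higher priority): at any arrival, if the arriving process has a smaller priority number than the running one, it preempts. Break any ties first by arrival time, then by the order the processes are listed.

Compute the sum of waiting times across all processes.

36

Timeline: | 101 0-5 | 102 5-15 | 103 15-28 | 104 28-41 |
Completion: 101=5  102=15  103=28  104=41
Waiting = turnaround − burst: 101=0, 102=3, 103=10, 104=23
Total waiting = 0 + 3 + 10 + 23 = 36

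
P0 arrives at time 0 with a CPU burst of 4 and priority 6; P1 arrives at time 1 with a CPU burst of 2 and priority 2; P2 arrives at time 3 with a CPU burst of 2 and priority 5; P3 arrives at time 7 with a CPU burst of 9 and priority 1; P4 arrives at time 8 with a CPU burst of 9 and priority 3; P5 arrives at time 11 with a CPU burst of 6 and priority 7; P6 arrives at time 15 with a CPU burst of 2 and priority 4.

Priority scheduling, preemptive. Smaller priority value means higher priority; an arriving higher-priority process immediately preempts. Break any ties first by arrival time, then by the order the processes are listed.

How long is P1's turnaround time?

Timeline: | P0 0-1 | P1 1-3 | P2 3-5 | P0 5-7 | P3 7-16 | P4 16-25 | P6 25-27 | P0 27-28 | P5 28-34 |
Completion: P0=28  P1=3  P2=5  P3=16  P4=25  P5=34  P6=27
Turnaround(P1) = completion − arrival = 3 − 1 = 2

2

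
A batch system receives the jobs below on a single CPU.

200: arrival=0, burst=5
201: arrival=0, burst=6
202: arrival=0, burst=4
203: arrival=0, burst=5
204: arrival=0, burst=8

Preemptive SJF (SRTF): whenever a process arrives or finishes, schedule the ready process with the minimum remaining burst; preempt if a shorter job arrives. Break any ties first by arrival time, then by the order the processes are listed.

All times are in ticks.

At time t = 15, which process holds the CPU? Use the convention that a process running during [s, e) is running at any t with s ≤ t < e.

Schedule: | 202 0-4 | 200 4-9 | 203 9-14 | 201 14-20 | 204 20-28 |
Completion: 200=9  201=20  202=4  203=14  204=28
Turnaround (C−A): 200=9  201=20  202=4  203=14  204=28

201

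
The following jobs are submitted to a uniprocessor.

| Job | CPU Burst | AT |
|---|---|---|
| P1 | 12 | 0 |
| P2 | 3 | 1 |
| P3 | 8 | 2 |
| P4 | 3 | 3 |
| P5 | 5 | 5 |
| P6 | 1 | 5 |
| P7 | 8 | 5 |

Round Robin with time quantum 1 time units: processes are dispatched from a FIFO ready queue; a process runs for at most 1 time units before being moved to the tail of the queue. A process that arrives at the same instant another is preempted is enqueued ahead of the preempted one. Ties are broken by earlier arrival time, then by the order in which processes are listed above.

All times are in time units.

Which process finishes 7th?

P1

Timeline: | P1 0-1 | P2 1-2 | P1 2-3 | P3 3-4 | P2 4-5 | P4 5-6 | P1 6-7 | P3 7-8 | P5 8-9 | P6 9-10 | P7 10-11 | P2 11-12 | P4 12-13 | P1 13-14 | P3 14-15 | P5 15-16 | P7 16-17 | P4 17-18 | P1 18-19 | P3 19-20 | P5 20-21 | P7 21-22 | P1 22-23 | P3 23-24 | P5 24-25 | P7 25-26 | P1 26-27 | P3 27-28 | P5 28-29 | P7 29-30 | P1 30-31 | P3 31-32 | P7 32-33 | P1 33-34 | P3 34-35 | P7 35-36 | P1 36-37 | P7 37-38 | P1 38-40 |
Completion: P1=40  P2=12  P3=35  P4=18  P5=29  P6=10  P7=38
Turnaround (C−A): P1=40  P2=11  P3=33  P4=15  P5=24  P6=5  P7=33
Finish order: P6 → P2 → P4 → P5 → P3 → P7 → P1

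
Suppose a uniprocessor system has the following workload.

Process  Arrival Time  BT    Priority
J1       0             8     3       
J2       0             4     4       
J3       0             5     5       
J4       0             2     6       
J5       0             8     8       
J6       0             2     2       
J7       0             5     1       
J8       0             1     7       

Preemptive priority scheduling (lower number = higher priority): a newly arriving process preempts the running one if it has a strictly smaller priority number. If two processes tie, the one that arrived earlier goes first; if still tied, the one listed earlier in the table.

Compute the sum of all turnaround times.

158

Gantt: | J7 0-5 | J6 5-7 | J1 7-15 | J2 15-19 | J3 19-24 | J4 24-26 | J8 26-27 | J5 27-35 |
Completion: J1=15  J2=19  J3=24  J4=26  J5=35  J6=7  J7=5  J8=27
Turnaround = completion − arrival: J1=15, J2=19, J3=24, J4=26, J5=35, J6=7, J7=5, J8=27
Total turnaround = 15 + 19 + 24 + 26 + 35 + 7 + 5 + 27 = 158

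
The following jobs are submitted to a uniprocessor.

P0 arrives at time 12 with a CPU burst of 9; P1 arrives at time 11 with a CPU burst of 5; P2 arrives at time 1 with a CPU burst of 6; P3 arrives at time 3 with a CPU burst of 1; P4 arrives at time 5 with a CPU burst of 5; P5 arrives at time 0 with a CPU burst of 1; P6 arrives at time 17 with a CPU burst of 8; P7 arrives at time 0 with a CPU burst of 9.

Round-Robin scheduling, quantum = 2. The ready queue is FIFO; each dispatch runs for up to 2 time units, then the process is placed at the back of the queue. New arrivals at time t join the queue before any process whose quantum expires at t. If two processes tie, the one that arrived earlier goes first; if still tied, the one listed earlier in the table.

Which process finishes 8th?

P0

Timeline: | P5 0-1 | P7 1-3 | P2 3-5 | P3 5-6 | P7 6-8 | P4 8-10 | P2 10-12 | P7 12-14 | P4 14-16 | P1 16-18 | P0 18-20 | P2 20-22 | P7 22-24 | P4 24-25 | P6 25-27 | P1 27-29 | P0 29-31 | P7 31-32 | P6 32-34 | P1 34-35 | P0 35-37 | P6 37-39 | P0 39-41 | P6 41-43 | P0 43-44 |
Completion: P0=44  P1=35  P2=22  P3=6  P4=25  P5=1  P6=43  P7=32
Turnaround (C−A): P0=32  P1=24  P2=21  P3=3  P4=20  P5=1  P6=26  P7=32
Finish order: P5 → P3 → P2 → P4 → P7 → P1 → P6 → P0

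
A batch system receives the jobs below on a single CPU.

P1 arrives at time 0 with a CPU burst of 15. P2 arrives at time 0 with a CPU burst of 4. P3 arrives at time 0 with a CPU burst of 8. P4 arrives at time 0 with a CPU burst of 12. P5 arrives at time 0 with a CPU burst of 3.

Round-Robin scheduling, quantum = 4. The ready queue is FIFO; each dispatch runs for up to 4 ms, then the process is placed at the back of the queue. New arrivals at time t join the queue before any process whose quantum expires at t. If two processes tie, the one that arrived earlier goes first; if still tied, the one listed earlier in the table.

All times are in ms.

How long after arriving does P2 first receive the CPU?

4

Timeline: | P1 0-4 | P2 4-8 | P3 8-12 | P4 12-16 | P5 16-19 | P1 19-23 | P3 23-27 | P4 27-31 | P1 31-35 | P4 35-39 | P1 39-42 |
Completion: P1=42  P2=8  P3=27  P4=39  P5=19
Turnaround (C−A): P1=42  P2=8  P3=27  P4=39  P5=19
Response(P2) = first start − arrival = 4 − 0 = 4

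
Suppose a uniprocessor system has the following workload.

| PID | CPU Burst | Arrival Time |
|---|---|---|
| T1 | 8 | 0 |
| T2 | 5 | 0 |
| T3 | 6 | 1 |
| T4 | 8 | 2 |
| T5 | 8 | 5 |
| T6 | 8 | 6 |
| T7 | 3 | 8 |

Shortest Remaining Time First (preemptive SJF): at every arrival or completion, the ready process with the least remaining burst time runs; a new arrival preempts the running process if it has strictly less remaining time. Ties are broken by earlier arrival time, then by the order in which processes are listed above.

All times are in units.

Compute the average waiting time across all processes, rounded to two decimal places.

14.00

Schedule: | T2 0-5 | T3 5-11 | T7 11-14 | T1 14-22 | T4 22-30 | T5 30-38 | T6 38-46 |
Completion: T1=22  T2=5  T3=11  T4=30  T5=38  T6=46  T7=14
Turnaround (C−A): T1=22  T2=5  T3=10  T4=28  T5=33  T6=40  T7=6
Waiting times: T1=14, T2=0, T3=4, T4=20, T5=25, T6=32, T7=3
Average waiting = (14+0+4+20+25+32+3) / 7 = 98/7 = 14.00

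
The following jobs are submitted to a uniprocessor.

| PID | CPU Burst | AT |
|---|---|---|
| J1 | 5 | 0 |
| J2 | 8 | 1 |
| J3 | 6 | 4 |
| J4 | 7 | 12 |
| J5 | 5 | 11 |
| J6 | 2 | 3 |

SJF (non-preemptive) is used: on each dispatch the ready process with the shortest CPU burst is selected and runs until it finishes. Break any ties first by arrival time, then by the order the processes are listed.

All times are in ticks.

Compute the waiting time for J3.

3

Timeline: | J1 0-5 | J6 5-7 | J3 7-13 | J5 13-18 | J4 18-25 | J2 25-33 |
Completion: J1=5  J2=33  J3=13  J4=25  J5=18  J6=7
Waiting(J3) = turnaround − burst = 9 − 6 = 3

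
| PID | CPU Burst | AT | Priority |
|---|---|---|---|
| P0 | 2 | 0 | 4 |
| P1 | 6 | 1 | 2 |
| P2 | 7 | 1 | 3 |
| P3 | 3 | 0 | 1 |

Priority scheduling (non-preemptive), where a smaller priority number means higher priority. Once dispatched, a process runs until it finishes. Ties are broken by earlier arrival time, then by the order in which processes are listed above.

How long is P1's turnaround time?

Timeline: | P3 0-3 | P1 3-9 | P2 9-16 | P0 16-18 |
Completion: P0=18  P1=9  P2=16  P3=3
Turnaround (C−A): P0=18  P1=8  P2=15  P3=3
Turnaround(P1) = completion − arrival = 9 − 1 = 8

8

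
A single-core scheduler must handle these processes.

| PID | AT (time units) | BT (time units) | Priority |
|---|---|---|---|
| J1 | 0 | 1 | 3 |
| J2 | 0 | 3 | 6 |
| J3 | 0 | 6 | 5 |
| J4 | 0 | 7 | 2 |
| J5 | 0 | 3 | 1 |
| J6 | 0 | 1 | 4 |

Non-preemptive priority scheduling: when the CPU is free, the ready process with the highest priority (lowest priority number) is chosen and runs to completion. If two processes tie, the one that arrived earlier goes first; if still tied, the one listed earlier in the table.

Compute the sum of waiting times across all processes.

54

Schedule: | J5 0-3 | J4 3-10 | J1 10-11 | J6 11-12 | J3 12-18 | J2 18-21 |
Completion: J1=11  J2=21  J3=18  J4=10  J5=3  J6=12
Waiting = turnaround − burst: J1=10, J2=18, J3=12, J4=3, J5=0, J6=11
Total waiting = 10 + 18 + 12 + 3 + 0 + 11 = 54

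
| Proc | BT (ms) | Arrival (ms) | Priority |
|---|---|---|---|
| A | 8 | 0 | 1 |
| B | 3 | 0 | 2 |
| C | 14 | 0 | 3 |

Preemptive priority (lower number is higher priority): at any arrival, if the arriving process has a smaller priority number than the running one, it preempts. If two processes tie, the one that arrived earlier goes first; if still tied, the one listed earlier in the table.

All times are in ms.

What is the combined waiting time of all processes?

19

Timeline: | A 0-8 | B 8-11 | C 11-25 |
Completion: A=8  B=11  C=25
Waiting = turnaround − burst: A=0, B=8, C=11
Total waiting = 0 + 8 + 11 = 19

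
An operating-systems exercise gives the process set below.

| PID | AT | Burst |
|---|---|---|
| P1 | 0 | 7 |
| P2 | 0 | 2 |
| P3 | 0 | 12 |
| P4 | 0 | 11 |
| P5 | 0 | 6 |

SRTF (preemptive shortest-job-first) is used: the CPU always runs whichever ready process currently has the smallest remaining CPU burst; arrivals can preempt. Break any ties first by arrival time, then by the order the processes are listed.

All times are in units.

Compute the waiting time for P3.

26

Gantt: | P2 0-2 | P5 2-8 | P1 8-15 | P4 15-26 | P3 26-38 |
Completion: P1=15  P2=2  P3=38  P4=26  P5=8
Turnaround (C−A): P1=15  P2=2  P3=38  P4=26  P5=8
Waiting(P3) = turnaround − burst = 38 − 12 = 26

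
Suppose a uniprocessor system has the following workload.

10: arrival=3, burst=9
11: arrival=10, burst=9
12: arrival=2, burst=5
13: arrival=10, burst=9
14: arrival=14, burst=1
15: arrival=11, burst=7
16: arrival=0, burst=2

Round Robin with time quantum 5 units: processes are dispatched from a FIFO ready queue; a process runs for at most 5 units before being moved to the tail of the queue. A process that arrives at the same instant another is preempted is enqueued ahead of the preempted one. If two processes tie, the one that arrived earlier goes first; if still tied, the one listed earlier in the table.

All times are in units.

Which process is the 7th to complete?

15

Schedule: | 16 0-2 | 12 2-7 | 10 7-12 | 11 12-17 | 13 17-22 | 15 22-27 | 10 27-31 | 14 31-32 | 11 32-36 | 13 36-40 | 15 40-42 |
Completion: 10=31  11=36  12=7  13=40  14=32  15=42  16=2
Finish order: 16 → 12 → 10 → 14 → 11 → 13 → 15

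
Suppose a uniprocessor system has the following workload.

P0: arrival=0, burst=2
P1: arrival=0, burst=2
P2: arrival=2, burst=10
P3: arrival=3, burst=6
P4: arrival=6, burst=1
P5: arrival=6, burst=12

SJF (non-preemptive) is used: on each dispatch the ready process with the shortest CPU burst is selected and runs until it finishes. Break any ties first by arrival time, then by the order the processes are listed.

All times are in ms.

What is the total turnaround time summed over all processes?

Timeline: | P0 0-2 | P1 2-4 | P3 4-10 | P4 10-11 | P2 11-21 | P5 21-33 |
Completion: P0=2  P1=4  P2=21  P3=10  P4=11  P5=33
Turnaround (C−A): P0=2  P1=4  P2=19  P3=7  P4=5  P5=27
Turnaround = completion − arrival: P0=2, P1=4, P2=19, P3=7, P4=5, P5=27
Total turnaround = 2 + 4 + 19 + 7 + 5 + 27 = 64

64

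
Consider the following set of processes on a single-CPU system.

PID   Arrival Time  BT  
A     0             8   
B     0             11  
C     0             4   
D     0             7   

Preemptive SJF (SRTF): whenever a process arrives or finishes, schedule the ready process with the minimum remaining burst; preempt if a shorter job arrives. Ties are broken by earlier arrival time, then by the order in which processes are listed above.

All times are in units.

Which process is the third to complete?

Timeline: | C 0-4 | D 4-11 | A 11-19 | B 19-30 |
Completion: A=19  B=30  C=4  D=11
Turnaround (C−A): A=19  B=30  C=4  D=11
Finish order: C → D → A → B

A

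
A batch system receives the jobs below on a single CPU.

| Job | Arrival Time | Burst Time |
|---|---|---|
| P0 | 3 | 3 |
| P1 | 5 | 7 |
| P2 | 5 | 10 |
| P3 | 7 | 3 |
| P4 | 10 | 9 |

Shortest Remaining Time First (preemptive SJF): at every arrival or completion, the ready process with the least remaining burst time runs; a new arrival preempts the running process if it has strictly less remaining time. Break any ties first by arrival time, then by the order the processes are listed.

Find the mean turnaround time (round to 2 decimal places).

Gantt: | idle 0-3 | P0 3-6 | P1 6-7 | P3 7-10 | P1 10-16 | P4 16-25 | P2 25-35 |
Completion: P0=6  P1=16  P2=35  P3=10  P4=25
Turnaround times: P0=3, P1=11, P2=30, P3=3, P4=15
Average turnaround = (3+11+30+3+15) / 5 = 62/5 = 12.40

12.40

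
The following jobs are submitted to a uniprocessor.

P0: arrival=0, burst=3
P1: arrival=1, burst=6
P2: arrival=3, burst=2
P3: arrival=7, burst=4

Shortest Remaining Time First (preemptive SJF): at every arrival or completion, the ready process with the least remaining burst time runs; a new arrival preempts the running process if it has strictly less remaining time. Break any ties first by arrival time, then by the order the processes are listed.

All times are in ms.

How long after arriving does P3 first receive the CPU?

Gantt: | P0 0-3 | P2 3-5 | P1 5-11 | P3 11-15 |
Completion: P0=3  P1=11  P2=5  P3=15
Response(P3) = first start − arrival = 11 − 7 = 4

4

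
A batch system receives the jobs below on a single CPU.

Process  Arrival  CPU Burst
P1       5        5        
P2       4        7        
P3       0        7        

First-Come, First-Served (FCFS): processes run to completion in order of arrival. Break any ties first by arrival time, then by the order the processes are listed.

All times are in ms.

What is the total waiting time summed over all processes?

Timeline: | P3 0-7 | P2 7-14 | P1 14-19 |
Completion: P1=19  P2=14  P3=7
Turnaround (C−A): P1=14  P2=10  P3=7
Waiting = turnaround − burst: P1=9, P2=3, P3=0
Total waiting = 9 + 3 + 0 = 12

12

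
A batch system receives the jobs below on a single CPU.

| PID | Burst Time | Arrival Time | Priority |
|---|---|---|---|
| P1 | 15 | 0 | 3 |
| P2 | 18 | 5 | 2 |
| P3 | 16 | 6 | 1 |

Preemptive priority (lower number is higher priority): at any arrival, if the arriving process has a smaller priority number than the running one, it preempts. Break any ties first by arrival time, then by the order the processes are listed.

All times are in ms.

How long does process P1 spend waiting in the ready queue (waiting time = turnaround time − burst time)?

Gantt: | P1 0-5 | P2 5-6 | P3 6-22 | P2 22-39 | P1 39-49 |
Completion: P1=49  P2=39  P3=22
Turnaround (C−A): P1=49  P2=34  P3=16
Waiting(P1) = turnaround − burst = 49 − 15 = 34

34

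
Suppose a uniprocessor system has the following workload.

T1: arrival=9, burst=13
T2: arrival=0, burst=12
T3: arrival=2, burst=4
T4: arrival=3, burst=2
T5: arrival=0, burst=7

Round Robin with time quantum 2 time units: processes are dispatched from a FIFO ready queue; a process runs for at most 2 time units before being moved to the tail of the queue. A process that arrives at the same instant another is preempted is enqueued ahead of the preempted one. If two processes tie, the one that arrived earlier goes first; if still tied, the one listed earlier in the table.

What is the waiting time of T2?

19

Timeline: | T2 0-2 | T5 2-4 | T3 4-6 | T2 6-8 | T4 8-10 | T5 10-12 | T3 12-14 | T2 14-16 | T1 16-18 | T5 18-20 | T2 20-22 | T1 22-24 | T5 24-25 | T2 25-27 | T1 27-29 | T2 29-31 | T1 31-38 |
Completion: T1=38  T2=31  T3=14  T4=10  T5=25
Waiting(T2) = turnaround − burst = 31 − 12 = 19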